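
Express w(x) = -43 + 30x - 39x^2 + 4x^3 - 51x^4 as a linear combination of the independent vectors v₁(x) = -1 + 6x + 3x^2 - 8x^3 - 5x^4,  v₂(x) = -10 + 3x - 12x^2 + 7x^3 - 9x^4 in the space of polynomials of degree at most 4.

Work in coordinates with respect to the standard basis {1, x, …, x^4}.
Set up the augmented matrix [v₁ | v₂ | w] and row-reduce.
Back-substitution yields (α₁, α₂) = (3, 4).

w = 3v₁ + 4v₂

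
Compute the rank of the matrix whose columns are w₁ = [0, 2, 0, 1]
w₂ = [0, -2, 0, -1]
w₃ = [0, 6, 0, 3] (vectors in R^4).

rank 1

Put the 4×3 matrix [w₁|w₂|w₃] into echelon form.
Exactly 1 pivot survives; hence the rank is 1.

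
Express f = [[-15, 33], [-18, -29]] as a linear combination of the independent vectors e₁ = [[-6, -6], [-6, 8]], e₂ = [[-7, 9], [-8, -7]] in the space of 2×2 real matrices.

f = -e₁ + 3e₂

Work in coordinates with respect to the standard basis {E₁₁, E₁₂, E₂₁, E₂₂}.
Solve the system with e₁, e₂ as columns and f as the right-hand side.
The system has the unique solution (a₁, a₂) = (-1, 3).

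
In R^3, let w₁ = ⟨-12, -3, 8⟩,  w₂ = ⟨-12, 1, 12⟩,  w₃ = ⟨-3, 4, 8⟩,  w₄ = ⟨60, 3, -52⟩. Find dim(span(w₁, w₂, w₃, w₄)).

3

Form the matrix with w₁, w₂, w₃, w₄ as columns and reduce.
Exactly 3 pivots survive; hence the rank is 3.
(With 4 elements in a 3-dimensional space the rank is at most 3.)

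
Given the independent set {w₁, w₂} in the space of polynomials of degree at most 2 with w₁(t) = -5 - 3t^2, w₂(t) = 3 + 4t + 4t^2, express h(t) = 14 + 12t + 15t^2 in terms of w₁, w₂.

h = -w₁ + 3w₂

Take coordinate vectors relative to {1, t, t^2}.
Write h = c₁w₁ + c₂w₂ and equate components.
Row-reducing the augmented matrix gives the unique coefficients (c₁, c₂) = (-1, 3).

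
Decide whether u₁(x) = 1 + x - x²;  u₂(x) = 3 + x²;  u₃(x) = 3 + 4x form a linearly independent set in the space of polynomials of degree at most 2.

linearly independent

Take coordinates with respect to the standard basis {1, x, x²}.
Place the vectors as rows of a 3×3 matrix and reduce to echelon form.
The reduction yields 3 nonzero rows, so the rank is 3.
Since rank = 3 (the number of vectors), the set is linearly independent.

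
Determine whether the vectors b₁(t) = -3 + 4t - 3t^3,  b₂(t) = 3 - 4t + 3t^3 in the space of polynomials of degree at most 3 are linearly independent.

linearly dependent

Write each element as a coordinate vector in ℝ⁴ using {1, t, …, t^3}.
Row-reduce the matrix whose columns are b₁, b₂.
The reduction yields 1 nonzero row, so the rank is 1.
Since rank 1 < 2, the set is linearly dependent.
Indeed b₁ + b₂ = 0.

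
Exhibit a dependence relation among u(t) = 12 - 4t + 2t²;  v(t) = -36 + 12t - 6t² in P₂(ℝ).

Write each element as a vector in ℝ³ using {1, t, t²}.
Row-reduce the matrix with u, v as columns; the null space gives the coefficients.
A generator of the null space is (3, 1).

3u + v = 0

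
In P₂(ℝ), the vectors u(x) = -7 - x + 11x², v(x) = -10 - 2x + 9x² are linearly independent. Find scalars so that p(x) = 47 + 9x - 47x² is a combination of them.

p = -u - 4v

Identify each element with its coordinate vector in ℝ³ via {1, x, x²}.
Solve the system with u, v as columns and p as the right-hand side.
The system has the unique solution (a₁, a₂) = (-1, -4).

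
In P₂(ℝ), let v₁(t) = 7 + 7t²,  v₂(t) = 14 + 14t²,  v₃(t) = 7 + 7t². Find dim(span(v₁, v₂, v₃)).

Pass to coordinate vectors with respect to the basis {1, t, t²}.
Row-reduce the 3×3 matrix with these as rows.
Reduction leaves 1 leading entry, giving rank 1.

dim = 1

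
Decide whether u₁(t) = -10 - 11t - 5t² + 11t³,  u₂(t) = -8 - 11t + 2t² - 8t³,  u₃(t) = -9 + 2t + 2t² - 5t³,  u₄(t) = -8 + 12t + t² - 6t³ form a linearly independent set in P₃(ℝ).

Write each element as a coordinate vector in ℝ⁴ using {1, t, …, t³}.
Place the vectors as rows of a 4×4 matrix and reduce to echelon form.
The reduction yields 4 nonzero rows, so the rank is 4.
Since rank = 4 (the number of vectors), the set is linearly independent.

linearly independent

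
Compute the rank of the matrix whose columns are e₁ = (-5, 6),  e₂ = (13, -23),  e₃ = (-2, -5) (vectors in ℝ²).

Row-reduce the 3×2 matrix with these as rows.
Reduction leaves 2 leading entries, giving rank 2.
(With 3 elements in a 2-dimensional space the rank is at most 2.)

rank 2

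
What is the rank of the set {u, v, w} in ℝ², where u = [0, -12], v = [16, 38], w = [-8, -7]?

rank 2

Row-reduce the 3×2 matrix with these as rows.
The echelon form has 2 nonzero rows, so the rank is 2.
(With 3 elements in a 2-dimensional space the rank is at most 2.)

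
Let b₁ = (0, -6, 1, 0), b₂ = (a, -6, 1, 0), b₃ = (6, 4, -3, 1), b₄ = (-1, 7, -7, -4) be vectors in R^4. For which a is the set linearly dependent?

a = 0

The vectors are dependent exactly when the determinant of the matrix with rows b₁, b₂, b₃, b₄ vanishes.
Cofactor expansion gives det = 91*a.
This vanishes exactly when a = 0.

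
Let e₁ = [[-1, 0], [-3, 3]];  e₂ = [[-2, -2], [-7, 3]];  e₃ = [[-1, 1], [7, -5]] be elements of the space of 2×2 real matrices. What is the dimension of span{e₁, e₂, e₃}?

Pass to coordinate vectors with respect to the basis {E₁₁, E₁₂, E₂₁, E₂₂}.
Row-reduce the 3×4 matrix with these as rows.
The echelon form has 3 nonzero rows, so the rank is 3.

dim = 3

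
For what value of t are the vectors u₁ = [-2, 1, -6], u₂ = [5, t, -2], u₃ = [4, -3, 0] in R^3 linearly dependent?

t = -47/12

The vectors are dependent exactly when the determinant of the matrix with rows u₁, u₂, u₃ vanishes.
Cofactor expansion gives det = 24*t + 94.
Setting this to zero gives t = -47/12.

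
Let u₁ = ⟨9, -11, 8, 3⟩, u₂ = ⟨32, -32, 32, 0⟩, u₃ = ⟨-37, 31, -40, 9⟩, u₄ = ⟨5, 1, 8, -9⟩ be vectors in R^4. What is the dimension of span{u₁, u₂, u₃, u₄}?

Put the 4×4 matrix [u₁|u₂|u₃|u₄] into echelon form.
The echelon form has 2 nonzero rows, so the rank is 2.

2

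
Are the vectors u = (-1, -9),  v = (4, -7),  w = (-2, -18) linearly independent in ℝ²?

linearly dependent

There are 3 vectors in a 2-dimensional space, so they cannot be linearly independent.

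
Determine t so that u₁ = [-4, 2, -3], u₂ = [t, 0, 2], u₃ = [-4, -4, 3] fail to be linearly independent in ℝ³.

t = 8

The set is linearly dependent precisely when det[u₁; u₂; u₃] = 0.
Expanding, det = 6*t - 48.
Setting this to zero gives t = 8.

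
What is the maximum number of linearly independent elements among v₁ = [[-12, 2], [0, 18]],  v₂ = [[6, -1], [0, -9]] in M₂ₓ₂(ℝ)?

Represent each element by its coordinate vector in ℝ⁴.
Put the 4×2 matrix [v₁|v₂] into echelon form.
Exactly 1 pivot survives; hence the rank is 1.

1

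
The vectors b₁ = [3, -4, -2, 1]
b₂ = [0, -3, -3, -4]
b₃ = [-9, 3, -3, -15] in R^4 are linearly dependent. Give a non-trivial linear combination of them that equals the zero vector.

3b₁ - 3b₂ + b₃ = 0

Set up α₁b₁ + … + α₃b₃ = 0 and solve the homogeneous system.
One solution (up to scaling) is (3, -3, 1).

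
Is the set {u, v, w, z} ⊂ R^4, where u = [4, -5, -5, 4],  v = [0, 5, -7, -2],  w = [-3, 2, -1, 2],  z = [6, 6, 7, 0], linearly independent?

Row-reduce the matrix whose columns are u, v, w, z.
The reduction yields 4 nonzero rows, so the rank is 4.
Since rank = 4 (the number of vectors), the set is linearly independent.

linearly independent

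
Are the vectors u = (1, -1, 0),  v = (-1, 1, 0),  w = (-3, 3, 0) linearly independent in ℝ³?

Place the vectors as rows of a 3×3 matrix and reduce to echelon form.
The reduction yields 1 nonzero row, so the rank is 1.
Since rank 1 < 3, the set is linearly dependent.
Indeed u + v = 0.

linearly dependent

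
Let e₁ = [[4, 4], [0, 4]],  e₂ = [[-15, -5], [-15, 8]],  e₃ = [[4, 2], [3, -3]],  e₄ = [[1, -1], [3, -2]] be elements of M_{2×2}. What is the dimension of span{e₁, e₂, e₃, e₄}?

Represent each element by its coordinate vector in ℝ⁴.
Form the matrix with e₁, e₂, e₃, e₄ as columns and reduce.
There are 3 pivot columns, so rank = 3.

3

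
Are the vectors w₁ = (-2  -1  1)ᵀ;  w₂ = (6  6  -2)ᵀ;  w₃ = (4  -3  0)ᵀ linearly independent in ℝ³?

linearly independent

The matrix [w₁|w₂|w₃] has determinant -22.
A nonzero determinant means the columns are linearly independent.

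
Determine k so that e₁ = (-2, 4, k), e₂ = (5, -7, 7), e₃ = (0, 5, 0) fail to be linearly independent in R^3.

Place the vectors as rows of a 3×3 matrix; dependence ⇔ determinant zero.
The determinant works out to 25*k + 70.
This vanishes exactly when k = -14/5.

k = -14/5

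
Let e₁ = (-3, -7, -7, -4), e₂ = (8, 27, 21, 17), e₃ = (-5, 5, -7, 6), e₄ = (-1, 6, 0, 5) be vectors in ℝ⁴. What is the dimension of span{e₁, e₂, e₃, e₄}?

Form the matrix with e₁, e₂, e₃, e₄ as columns and reduce.
Exactly 2 pivots survive; hence the rank is 2.

dim = 2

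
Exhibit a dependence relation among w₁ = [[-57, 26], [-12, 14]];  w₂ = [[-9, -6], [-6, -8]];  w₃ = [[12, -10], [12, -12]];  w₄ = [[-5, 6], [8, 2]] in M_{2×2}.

Write each element as a vector in ℝ⁴ using {E₁₁, E₁₂, E₂₁, E₂₂}.
Write the vectors as columns of a matrix and find a nonzero vector in its null space.
One solution (up to scaling) is (1, -2, 2, -3).

w₁ - 2w₂ + 2w₃ - 3w₄ = 0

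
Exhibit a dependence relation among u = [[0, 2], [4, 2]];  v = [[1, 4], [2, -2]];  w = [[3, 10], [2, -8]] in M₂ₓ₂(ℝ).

Pass to coordinate vectors relative to the basis {E₁₁, E₁₂, E₂₁, E₂₂}.
Row-reduce the matrix with u, v, w as columns; the null space gives the coefficients.
One solution (up to scaling) is (1, -3, 1).

u - 3v + w = 0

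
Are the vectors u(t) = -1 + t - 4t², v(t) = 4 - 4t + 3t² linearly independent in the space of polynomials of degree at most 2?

linearly independent

Take coordinates with respect to the standard basis {1, t, t²}.
Place the vectors as rows of a 2×3 matrix and reduce to echelon form.
The reduction yields 2 nonzero rows, so the rank is 2.
Since rank = 2 (the number of vectors), the set is linearly independent.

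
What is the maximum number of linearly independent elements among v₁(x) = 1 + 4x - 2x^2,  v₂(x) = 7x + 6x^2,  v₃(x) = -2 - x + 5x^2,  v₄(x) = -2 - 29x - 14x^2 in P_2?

Use coordinates relative to {1, x, x^2}.
Apply Gaussian elimination to the matrix whose rows are v₁, v₂, v₃, v₄.
There are 3 pivot columns, so rank = 3.
(With 4 elements in a 3-dimensional space the rank is at most 3.)

3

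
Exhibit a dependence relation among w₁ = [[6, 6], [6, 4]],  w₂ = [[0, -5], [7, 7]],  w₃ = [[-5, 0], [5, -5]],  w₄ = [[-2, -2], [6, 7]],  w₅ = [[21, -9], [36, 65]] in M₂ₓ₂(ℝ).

2w₁ + 3w₂ - 3w₃ + 3w₄ - w₅ = 0

Pass to coordinate vectors relative to the basis {E₁₁, E₁₂, E₂₁, E₂₂}.
Write the vectors as columns of a matrix and find a nonzero vector in its null space.
One solution (up to scaling) is (2, 3, -3, 3, -1).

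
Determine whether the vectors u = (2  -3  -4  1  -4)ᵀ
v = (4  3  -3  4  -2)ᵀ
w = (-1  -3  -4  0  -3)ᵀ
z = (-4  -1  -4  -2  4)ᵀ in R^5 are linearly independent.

linearly independent

Place the vectors as rows of a 4×5 matrix and reduce to echelon form.
The reduction yields 4 nonzero rows, so the rank is 4.
Since rank = 4 (the number of vectors), the set is linearly independent.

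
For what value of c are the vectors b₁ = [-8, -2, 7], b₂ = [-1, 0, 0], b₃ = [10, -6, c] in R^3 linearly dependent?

c = 21

Dependence holds iff the 3×3 matrix [b₁ b₂ b₃] is singular.
Cofactor expansion gives det = 42 - 2*c.
Solving 42 - 2*c = 0 yields c = 21.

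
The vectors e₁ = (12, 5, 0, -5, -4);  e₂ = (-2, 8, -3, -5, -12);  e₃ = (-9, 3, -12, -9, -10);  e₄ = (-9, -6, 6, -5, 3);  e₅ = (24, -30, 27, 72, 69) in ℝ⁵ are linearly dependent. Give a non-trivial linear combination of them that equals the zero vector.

3e₁ + 3e₂ + 3e₃ + 3e₄ + e₅ = 0

Solve the homogeneous system with e₁, e₂, e₃, e₄, e₅ as columns by row-reducing the coefficient matrix.
One solution (up to scaling) is (3, 3, 3, 3, 1).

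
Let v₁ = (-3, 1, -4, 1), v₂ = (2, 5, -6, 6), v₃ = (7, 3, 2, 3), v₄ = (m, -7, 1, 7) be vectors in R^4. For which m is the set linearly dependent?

m = 29/7

The set is linearly dependent precisely when det[v₁; v₂; v₃; v₄] = 0.
Cofactor expansion gives det = 14*m - 58.
Solving 14*m - 58 = 0 yields m = 29/7.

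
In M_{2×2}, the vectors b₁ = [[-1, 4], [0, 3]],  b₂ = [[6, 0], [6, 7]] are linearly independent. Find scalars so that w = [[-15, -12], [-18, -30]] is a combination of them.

w = -3b₁ - 3b₂

Identify each element with its coordinate vector in ℝ⁴ via {E₁₁, E₁₂, E₂₁, E₂₂}.
Solve the system with b₁, b₂ as columns and w as the right-hand side.
Back-substitution yields (c₁, c₂) = (-3, -3).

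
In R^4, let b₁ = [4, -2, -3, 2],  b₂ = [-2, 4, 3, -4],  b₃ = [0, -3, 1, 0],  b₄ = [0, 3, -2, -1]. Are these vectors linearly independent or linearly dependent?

Form the 4×4 matrix with these as columns; its determinant is -66.
A nonzero determinant means the columns are linearly independent.

linearly independent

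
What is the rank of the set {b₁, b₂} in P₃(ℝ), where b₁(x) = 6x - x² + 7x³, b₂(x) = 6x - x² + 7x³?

Use coordinates relative to {1, x, …, x³}.
Row-reduce the 2×4 matrix with these as rows.
There is 1 pivot column, so rank = 1.

rank 1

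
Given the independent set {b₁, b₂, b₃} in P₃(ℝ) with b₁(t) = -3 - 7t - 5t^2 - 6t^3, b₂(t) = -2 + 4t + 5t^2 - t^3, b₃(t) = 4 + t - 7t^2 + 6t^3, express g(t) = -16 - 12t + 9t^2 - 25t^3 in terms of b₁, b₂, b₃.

Work in coordinates with respect to the standard basis {1, t, …, t^3}.
Write g = c₁b₁ + … + c₃b₃ and equate components.
The system has the unique solution (c₁, c₂, c₃) = (2, 1, -2).

g = 2b₁ + b₂ - 2b₃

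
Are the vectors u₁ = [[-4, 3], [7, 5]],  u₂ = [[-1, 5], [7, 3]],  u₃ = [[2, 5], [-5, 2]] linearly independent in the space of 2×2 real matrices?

Take coordinates with respect to the standard basis {E₁₁, E₁₂, E₂₁, E₂₂}.
Row-reduce the matrix whose columns are u₁, u₂, u₃.
The reduction yields 3 nonzero rows, so the rank is 3.
Since rank = 3 (the number of vectors), the set is linearly independent.

linearly independent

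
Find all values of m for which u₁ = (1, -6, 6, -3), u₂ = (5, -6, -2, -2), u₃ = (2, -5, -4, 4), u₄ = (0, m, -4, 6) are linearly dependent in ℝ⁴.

Place the vectors as rows of a 4×4 matrix; dependence ⇔ determinant zero.
Expanding, det = -112*m - 364.
Solving -112*m - 364 = 0 yields m = -13/4.

m = -13/4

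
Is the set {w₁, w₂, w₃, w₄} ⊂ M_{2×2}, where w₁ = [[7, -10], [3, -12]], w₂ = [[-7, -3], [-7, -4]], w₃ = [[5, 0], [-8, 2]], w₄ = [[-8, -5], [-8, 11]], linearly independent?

linearly independent

Write each element as a coordinate vector in ℝ⁴ using {E₁₁, E₁₂, E₂₁, E₂₂}.
Row-reduce the matrix whose columns are w₁, w₂, w₃, w₄.
The reduction yields 4 nonzero rows, so the rank is 4.
Since rank = 4 (the number of vectors), the set is linearly independent.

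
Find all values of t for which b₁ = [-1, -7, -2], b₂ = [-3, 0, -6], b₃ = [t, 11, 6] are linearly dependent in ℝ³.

t = 3

Dependence holds iff the 3×3 matrix [b₁ b₂ b₃] is singular.
The determinant works out to 42*t - 126.
This vanishes exactly when t = 3.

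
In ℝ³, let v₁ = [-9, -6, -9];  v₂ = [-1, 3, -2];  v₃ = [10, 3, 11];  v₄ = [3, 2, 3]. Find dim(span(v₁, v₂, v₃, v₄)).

dim = 2

Apply Gaussian elimination to the matrix whose rows are v₁, v₂, v₃, v₄.
The echelon form has 2 nonzero rows, so the rank is 2.
(With 4 elements in a 3-dimensional space the rank is at most 3.)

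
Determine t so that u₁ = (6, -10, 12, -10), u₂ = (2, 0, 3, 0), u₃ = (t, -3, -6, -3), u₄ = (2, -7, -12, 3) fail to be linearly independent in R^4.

Dependence holds iff the 4×4 matrix [u₁ u₂ u₃ u₄] is singular.
Cofactor expansion gives det = -300*t - 1380.
This vanishes exactly when t = -23/5.

t = -23/5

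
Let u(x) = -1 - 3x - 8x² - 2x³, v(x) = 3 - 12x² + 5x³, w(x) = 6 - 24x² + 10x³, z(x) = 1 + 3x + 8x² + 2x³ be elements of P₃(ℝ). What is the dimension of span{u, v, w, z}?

Represent each element by its coordinate vector in ℝ⁴.
Row-reduce the 4×4 matrix with these as rows.
There are 2 pivot columns, so rank = 2.

2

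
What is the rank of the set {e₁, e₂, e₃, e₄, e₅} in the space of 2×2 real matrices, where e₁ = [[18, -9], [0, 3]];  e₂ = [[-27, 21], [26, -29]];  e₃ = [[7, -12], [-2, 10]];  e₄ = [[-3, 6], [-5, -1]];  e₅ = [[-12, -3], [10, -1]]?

Pass to coordinate vectors with respect to the basis {E₁₁, E₁₂, E₂₁, E₂₂}.
Row-reduce the 5×4 matrix with these as rows.
Exactly 3 pivots survive; hence the rank is 3.
(With 5 elements in a 4-dimensional space the rank is at most 4.)

rank 3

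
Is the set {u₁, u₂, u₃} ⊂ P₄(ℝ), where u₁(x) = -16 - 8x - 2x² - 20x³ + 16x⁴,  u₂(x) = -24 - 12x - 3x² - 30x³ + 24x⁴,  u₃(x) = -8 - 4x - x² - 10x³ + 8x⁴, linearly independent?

Write each element as a coordinate vector in ℝ⁵ using {1, x, …, x⁴}.
Place the vectors as rows of a 3×5 matrix and reduce to echelon form.
The reduction yields 1 nonzero row, so the rank is 1.
Since rank 1 < 3, the set is linearly dependent.

linearly dependent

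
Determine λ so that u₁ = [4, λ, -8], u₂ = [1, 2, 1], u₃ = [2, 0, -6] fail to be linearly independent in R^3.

λ = 2

The vectors are dependent exactly when the determinant of the matrix with rows u₁, u₂, u₃ vanishes.
Cofactor expansion gives det = 8*λ - 16.
Setting this to zero gives λ = 2.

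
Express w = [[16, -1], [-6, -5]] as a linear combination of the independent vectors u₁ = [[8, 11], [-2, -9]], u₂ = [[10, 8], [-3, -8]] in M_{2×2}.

Take coordinate vectors relative to {E₁₁, E₁₂, E₂₁, E₂₂}.
Write w = a₁u₁ + a₂u₂ and equate components.
The system has the unique solution (a₁, a₂) = (-3, 4).

w = -3u₁ + 4u₂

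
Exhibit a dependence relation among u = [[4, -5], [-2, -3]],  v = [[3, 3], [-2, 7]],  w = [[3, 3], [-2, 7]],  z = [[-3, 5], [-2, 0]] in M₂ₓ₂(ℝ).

Take coordinates with respect to {E₁₁, E₁₂, E₂₁, E₂₂}.
Row-reduce the matrix with u, v, w, z as columns; the null space gives the coefficients.
The free variable yields coefficients (0, 1, -1, 0) (any nonzero multiple also works).

v - w = 0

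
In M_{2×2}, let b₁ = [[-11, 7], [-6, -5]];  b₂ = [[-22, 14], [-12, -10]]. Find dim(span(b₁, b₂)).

1

Pass to coordinate vectors with respect to the basis {E₁₁, E₁₂, E₂₁, E₂₂}.
Form the matrix with b₁, b₂ as columns and reduce.
There is 1 pivot column, so rank = 1.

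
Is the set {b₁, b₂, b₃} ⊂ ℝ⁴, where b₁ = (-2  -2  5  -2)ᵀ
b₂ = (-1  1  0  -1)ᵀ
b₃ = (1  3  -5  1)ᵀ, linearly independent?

linearly dependent

Row-reduce the matrix whose columns are b₁, b₂, b₃.
The reduction yields 2 nonzero rows, so the rank is 2.
Since rank 2 < 3, the set is linearly dependent.
Indeed b₁ - b₂ + b₃ = 0.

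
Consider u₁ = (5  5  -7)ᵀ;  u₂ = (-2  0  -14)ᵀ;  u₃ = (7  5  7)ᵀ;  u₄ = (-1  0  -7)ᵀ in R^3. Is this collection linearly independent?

linearly dependent

There are 4 vectors in a 3-dimensional space, so they cannot be linearly independent.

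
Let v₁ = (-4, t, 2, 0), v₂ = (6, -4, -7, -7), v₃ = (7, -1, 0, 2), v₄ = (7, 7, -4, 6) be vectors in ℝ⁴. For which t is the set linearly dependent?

Dependence holds iff the 4×4 matrix [v₁ v₂ v₃ v₄] is singular.
The determinant works out to -440*t.
This vanishes exactly when t = 0.

t = 0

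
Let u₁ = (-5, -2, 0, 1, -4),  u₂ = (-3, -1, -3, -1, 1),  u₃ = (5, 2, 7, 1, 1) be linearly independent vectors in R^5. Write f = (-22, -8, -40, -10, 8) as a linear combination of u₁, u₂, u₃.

f = -2u₁ + 4u₂ - 4u₃

Solve the system with u₁, u₂, u₃ as columns and f as the right-hand side.
Row-reducing the augmented matrix gives the unique coefficients (a₁, a₂, a₃) = (-2, 4, -4).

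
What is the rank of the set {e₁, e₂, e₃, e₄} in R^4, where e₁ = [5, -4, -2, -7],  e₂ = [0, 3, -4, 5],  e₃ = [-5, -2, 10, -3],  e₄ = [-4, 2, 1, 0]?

Put the 4×4 matrix [e₁|e₂|e₃|e₄] into echelon form.
There are 3 pivot columns, so rank = 3.

rank 3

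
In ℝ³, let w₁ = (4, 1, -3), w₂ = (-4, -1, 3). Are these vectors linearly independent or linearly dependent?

linearly dependent

Row-reduce the matrix whose columns are w₁, w₂.
The reduction yields 1 nonzero row, so the rank is 1.
Since rank 1 < 2, the set is linearly dependent.
Indeed w₁ + w₂ = 0.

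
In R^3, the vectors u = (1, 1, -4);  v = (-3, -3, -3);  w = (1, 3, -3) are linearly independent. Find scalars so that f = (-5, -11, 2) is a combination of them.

f = u + v - 3w

Set up the augmented matrix [u | v | w | f] and row-reduce.
Back-substitution yields (c₁, c₂, c₃) = (1, 1, -3).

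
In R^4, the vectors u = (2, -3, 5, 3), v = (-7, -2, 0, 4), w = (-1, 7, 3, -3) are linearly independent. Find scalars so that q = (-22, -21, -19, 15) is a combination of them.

q = -2u + 3v - 3w

Set up the augmented matrix [u | v | w | q] and row-reduce.
The system has the unique solution (α₁, α₂, α₃) = (-2, 3, -3).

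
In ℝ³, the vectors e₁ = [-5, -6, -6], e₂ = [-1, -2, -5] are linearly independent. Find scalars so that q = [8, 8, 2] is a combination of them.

Solve the system with e₁, e₂ as columns and q as the right-hand side.
Row-reducing the augmented matrix gives the unique coefficients (a₁, a₂) = (-2, 2).

q = -2e₁ + 2e₂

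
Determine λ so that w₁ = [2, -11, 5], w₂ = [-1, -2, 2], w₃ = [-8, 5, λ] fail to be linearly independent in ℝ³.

λ = 17/5

The vectors are dependent exactly when the determinant of the matrix with rows w₁, w₂, w₃ vanishes.
Cofactor expansion gives det = 51 - 15*λ.
This vanishes exactly when λ = 17/5.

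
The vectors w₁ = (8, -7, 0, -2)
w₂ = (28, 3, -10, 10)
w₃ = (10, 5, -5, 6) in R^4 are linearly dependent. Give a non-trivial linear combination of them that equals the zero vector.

Row-reduce the matrix with w₁, w₂, w₃ as columns; the null space gives the coefficients.
The free variable yields coefficients (1, -1, 2) (any nonzero multiple also works).

w₁ - w₂ + 2w₃ = 0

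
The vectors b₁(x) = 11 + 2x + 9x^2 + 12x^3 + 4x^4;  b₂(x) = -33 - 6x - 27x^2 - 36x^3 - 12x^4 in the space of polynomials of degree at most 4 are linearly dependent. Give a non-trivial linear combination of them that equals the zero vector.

3b₁ + b₂ = 0

Pass to coordinate vectors relative to the basis {1, x, …, x^4}.
Set up α₁b₁ + α₂b₂ = 0 and solve the homogeneous system.
One solution (up to scaling) is (3, 1).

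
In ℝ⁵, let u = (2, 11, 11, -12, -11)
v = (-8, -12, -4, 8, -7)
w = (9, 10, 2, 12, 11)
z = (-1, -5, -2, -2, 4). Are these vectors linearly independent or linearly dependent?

Place the vectors as rows of a 4×5 matrix and reduce to echelon form.
The reduction yields 4 nonzero rows, so the rank is 4.
Since rank = 4 (the number of vectors), the set is linearly independent.

linearly independent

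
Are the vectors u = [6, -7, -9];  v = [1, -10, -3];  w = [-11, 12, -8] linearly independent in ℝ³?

Form the 3×3 matrix with these as columns; its determinant is 1291.
A nonzero determinant means the columns are linearly independent.

linearly independent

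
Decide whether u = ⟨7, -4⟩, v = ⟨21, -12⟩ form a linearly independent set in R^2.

linearly dependent

Form the 2×2 matrix with these as columns; its determinant is 0.
A zero determinant means the columns are linearly dependent.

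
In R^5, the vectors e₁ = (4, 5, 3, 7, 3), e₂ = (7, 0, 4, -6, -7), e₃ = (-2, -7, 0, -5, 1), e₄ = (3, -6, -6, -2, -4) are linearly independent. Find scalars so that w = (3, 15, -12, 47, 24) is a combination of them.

w = 4e₁ - 3e₂ - e₃ + 2e₄

Write w = α₁e₁ + … + α₄e₄ and equate components.
Row-reducing the augmented matrix gives the unique coefficients (α₁, …, α₄) = (4, -3, -1, 2).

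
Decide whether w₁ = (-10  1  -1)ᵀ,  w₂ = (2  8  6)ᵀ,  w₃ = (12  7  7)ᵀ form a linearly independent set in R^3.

linearly dependent

Form the 3×3 matrix with these as columns; its determinant is 0.
A zero determinant means the columns are linearly dependent.
Indeed w₁ - w₂ + w₃ = 0.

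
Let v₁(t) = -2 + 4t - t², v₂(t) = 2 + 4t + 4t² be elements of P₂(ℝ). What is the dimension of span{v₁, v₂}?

Use coordinates relative to {1, t, t²}.
Row-reduce the 2×3 matrix with these as rows.
The echelon form has 2 nonzero rows, so the rank is 2.

dim = 2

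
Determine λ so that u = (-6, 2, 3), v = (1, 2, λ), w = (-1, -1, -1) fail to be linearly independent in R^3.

The set is linearly dependent precisely when det[u; v; w] = 0.
Cofactor expansion gives det = 17 - 8*λ.
Setting this to zero gives λ = 17/8.

λ = 17/8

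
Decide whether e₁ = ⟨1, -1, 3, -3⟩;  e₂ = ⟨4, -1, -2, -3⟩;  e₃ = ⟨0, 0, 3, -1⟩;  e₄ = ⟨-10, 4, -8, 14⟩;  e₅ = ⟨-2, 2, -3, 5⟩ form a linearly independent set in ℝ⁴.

There are 5 vectors in a 4-dimensional space, so they cannot be linearly independent.

linearly dependent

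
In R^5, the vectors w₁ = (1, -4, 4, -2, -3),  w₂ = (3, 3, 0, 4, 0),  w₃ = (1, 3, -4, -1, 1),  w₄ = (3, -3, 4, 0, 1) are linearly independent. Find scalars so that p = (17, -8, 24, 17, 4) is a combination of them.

p = -w₁ + 3w₂ - 3w₃ + 4w₄

Set up the augmented matrix [w₁ | w₂ | w₃ | w₄ | p] and row-reduce.
The system has the unique solution (a₁, …, a₄) = (-1, 3, -3, 4).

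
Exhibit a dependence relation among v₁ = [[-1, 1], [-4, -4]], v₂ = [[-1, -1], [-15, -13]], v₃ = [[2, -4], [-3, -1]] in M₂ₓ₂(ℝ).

3v₁ - v₂ + v₃ = 0

Take coordinates with respect to {E₁₁, E₁₂, E₂₁, E₂₂}.
Write the vectors as columns of a matrix and find a nonzero vector in its null space.
One solution (up to scaling) is (3, -1, 1).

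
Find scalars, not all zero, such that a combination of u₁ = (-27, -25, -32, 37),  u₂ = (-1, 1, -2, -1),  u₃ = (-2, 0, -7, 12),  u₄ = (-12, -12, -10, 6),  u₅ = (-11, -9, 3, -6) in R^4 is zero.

Set up α₁u₁ + … + α₅u₅ = 0 and solve the homogeneous system.
A generator of the null space is (1, 1, -2, -2, 0).

u₁ + u₂ - 2u₃ - 2u₄ = 0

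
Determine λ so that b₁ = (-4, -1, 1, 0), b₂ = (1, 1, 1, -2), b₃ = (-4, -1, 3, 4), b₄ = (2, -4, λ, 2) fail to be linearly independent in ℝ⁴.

The vectors are dependent exactly when the determinant of the matrix with rows b₁, b₂, b₃, b₄ vanishes.
The determinant works out to 12*λ + 156.
Setting this to zero gives λ = -13.

λ = -13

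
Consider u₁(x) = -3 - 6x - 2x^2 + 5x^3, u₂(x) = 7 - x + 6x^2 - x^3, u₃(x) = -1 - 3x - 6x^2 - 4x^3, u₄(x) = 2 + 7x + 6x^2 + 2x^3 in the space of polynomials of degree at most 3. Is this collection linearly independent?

Take coordinates with respect to the standard basis {1, x, …, x^3}.
Place the vectors as rows of a 4×4 matrix and reduce to echelon form.
The reduction yields 4 nonzero rows, so the rank is 4.
Since rank = 4 (the number of vectors), the set is linearly independent.

linearly independent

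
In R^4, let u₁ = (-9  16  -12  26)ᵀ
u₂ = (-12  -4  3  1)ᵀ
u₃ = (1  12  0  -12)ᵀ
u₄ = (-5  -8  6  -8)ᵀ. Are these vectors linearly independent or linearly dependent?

linearly dependent

Row-reduce the matrix whose columns are u₁, u₂, u₃, u₄.
The reduction yields 3 nonzero rows, so the rank is 3.
Since rank 3 < 4, the set is linearly dependent.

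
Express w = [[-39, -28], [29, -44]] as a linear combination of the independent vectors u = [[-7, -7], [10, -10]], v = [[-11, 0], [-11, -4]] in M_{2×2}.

w = 4u + v

Identify each element with its coordinate vector in ℝ⁴ via {E₁₁, E₁₂, E₂₁, E₂₂}.
Since u, v are independent, the coefficients expressing w are uniquely determined by a linear system.
Back-substitution yields (c₁, c₂) = (4, 1).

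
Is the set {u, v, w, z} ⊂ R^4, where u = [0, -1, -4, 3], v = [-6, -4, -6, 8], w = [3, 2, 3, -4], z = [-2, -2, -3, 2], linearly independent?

One vector is a scalar multiple of another, so the set is dependent.

linearly dependent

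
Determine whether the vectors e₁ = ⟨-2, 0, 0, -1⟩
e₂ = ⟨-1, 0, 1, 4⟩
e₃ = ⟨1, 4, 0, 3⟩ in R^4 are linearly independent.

Row-reduce the matrix whose columns are e₁, e₂, e₃.
The reduction yields 3 nonzero rows, so the rank is 3.
Since rank = 3 (the number of vectors), the set is linearly independent.

linearly independent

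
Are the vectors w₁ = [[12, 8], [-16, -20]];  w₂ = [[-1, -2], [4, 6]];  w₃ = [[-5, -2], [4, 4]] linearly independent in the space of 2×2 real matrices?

Write each element as a coordinate vector in ℝ⁴ using {E₁₁, E₁₂, E₂₁, E₂₂}.
Place the vectors as rows of a 3×4 matrix and reduce to echelon form.
The reduction yields 2 nonzero rows, so the rank is 2.
Since rank 2 < 3, the set is linearly dependent.
Indeed w₁ + 2w₂ + 2w₃ = 0.

linearly dependent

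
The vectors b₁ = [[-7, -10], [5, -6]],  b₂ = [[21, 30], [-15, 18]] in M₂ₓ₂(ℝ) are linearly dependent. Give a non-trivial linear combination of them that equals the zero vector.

Pass to coordinate vectors relative to the basis {E₁₁, E₁₂, E₂₁, E₂₂}.
Write the vectors as columns of a matrix and find a nonzero vector in its null space.
The free variable yields coefficients (3, 1) (any nonzero multiple also works).

3b₁ + b₂ = 0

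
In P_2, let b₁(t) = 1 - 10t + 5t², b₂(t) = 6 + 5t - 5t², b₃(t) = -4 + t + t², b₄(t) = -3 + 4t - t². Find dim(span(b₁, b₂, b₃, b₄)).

2

Pass to coordinate vectors with respect to the basis {1, t, t²}.
Put the 3×4 matrix [b₁|b₂|b₃|b₄] into echelon form.
The echelon form has 2 nonzero rows, so the rank is 2.
(With 4 elements in a 3-dimensional space the rank is at most 3.)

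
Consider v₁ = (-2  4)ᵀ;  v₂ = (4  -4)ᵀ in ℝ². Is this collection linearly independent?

linearly independent

Place the vectors as rows of a 2×2 matrix and reduce to echelon form.
The reduction yields 2 nonzero rows, so the rank is 2.
Since rank = 2 (the number of vectors), the set is linearly independent.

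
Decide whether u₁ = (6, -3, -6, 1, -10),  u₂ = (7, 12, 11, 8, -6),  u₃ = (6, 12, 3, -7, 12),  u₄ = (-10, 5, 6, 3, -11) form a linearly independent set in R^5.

linearly independent

Place the vectors as rows of a 4×5 matrix and reduce to echelon form.
The reduction yields 4 nonzero rows, so the rank is 4.
Since rank = 4 (the number of vectors), the set is linearly independent.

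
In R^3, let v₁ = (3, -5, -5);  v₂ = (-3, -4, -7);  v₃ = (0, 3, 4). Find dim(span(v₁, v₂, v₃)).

2

Row-reduce the 3×3 matrix with these as rows.
Exactly 2 pivots survive; hence the rank is 2.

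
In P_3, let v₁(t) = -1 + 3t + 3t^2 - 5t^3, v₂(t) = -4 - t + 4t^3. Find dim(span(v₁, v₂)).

Use coordinates relative to {1, t, …, t^3}.
Form the matrix with v₁, v₂ as columns and reduce.
Exactly 2 pivots survive; hence the rank is 2.

dim = 2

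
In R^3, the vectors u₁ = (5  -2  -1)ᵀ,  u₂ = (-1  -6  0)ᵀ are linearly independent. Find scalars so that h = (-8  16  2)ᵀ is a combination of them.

Solve the system with u₁, u₂ as columns and h as the right-hand side.
The system has the unique solution (c₁, c₂) = (-2, -2).

h = -2u₁ - 2u₂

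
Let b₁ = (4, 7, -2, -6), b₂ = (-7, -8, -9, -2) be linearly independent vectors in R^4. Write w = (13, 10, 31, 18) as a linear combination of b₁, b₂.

w = -2b₁ - 3b₂

Set up the augmented matrix [b₁ | b₂ | w] and row-reduce.
Row-reducing the augmented matrix gives the unique coefficients (a₁, a₂) = (-2, -3).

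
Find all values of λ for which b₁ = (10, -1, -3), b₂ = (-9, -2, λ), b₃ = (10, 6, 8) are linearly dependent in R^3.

λ = -13/7

The set is linearly dependent precisely when det[b₁; b₂; b₃] = 0.
Expanding, det = -70*λ - 130.
Solving -70*λ - 130 = 0 yields λ = -13/7.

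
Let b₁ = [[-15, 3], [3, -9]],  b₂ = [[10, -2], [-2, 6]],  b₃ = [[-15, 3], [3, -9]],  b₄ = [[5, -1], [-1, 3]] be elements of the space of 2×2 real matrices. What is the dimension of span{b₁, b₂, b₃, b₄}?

Use coordinates relative to {E₁₁, E₁₂, E₂₁, E₂₂}.
Put the 4×4 matrix [b₁|b₂|b₃|b₄] into echelon form.
Reduction leaves 1 leading entry, giving rank 1.

dim = 1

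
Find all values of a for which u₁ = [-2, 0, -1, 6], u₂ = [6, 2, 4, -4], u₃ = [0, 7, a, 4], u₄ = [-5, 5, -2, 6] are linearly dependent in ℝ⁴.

a = 16/11

The vectors are dependent exactly when the determinant of the matrix with rows u₁, u₂, u₃, u₄ vanishes.
The determinant works out to 176*a - 256.
This vanishes exactly when a = 16/11.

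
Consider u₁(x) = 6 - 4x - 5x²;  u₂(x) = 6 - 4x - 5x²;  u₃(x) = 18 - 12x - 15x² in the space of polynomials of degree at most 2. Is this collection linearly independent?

linearly dependent

Take coordinates with respect to the standard basis {1, x, x²}.
Two of the vectors are equal, giving an immediate dependence.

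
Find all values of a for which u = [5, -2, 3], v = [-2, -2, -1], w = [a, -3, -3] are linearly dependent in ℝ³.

a = -45/8

The vectors are dependent exactly when the determinant of the matrix with rows u, v, w vanishes.
Expanding, det = 8*a + 45.
This vanishes exactly when a = -45/8.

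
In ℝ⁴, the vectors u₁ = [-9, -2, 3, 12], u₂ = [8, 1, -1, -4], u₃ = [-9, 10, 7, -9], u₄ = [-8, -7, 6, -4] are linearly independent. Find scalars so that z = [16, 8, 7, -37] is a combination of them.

z = -u₁ + 3u₂ + u₃ + u₄

Write z = α₁u₁ + … + α₄u₄ and equate components.
Row-reducing the augmented matrix gives the unique coefficients (α₁, …, α₄) = (-1, 3, 1, 1).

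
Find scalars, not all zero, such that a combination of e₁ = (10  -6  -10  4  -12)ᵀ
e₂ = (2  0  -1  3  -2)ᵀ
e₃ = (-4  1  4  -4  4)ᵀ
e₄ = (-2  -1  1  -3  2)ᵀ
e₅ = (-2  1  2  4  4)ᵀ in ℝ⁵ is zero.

Write the vectors as columns of a matrix and find a nonzero vector in its null space.
A generator of the null space is (1, -3, 2, -3, 1).

e₁ - 3e₂ + 2e₃ - 3e₄ + e₅ = 0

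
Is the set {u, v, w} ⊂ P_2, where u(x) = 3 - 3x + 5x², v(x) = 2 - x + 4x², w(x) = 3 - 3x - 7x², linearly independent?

Write each element as a coordinate vector in ℝ³ using {1, x, x²}.
Place the vectors as rows of a 3×3 matrix and reduce to echelon form.
The reduction yields 3 nonzero rows, so the rank is 3.
Since rank = 3 (the number of vectors), the set is linearly independent.

linearly independent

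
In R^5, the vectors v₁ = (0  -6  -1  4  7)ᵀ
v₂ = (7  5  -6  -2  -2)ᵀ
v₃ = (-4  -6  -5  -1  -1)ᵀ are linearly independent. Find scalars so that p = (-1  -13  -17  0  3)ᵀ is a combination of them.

Write p = a₁v₁ + … + a₃v₃ and equate components.
The system has the unique solution (a₁, a₂, a₃) = (1, 1, 2).

p = v₁ + v₂ + 2v₃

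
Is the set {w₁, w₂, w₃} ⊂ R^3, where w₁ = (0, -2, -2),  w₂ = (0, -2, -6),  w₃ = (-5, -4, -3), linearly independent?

linearly independent

Form the 3×3 matrix with these as columns; its determinant is -40.
A nonzero determinant means the columns are linearly independent.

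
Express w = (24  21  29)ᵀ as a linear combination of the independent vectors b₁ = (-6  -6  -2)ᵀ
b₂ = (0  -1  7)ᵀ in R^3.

Since b₁, b₂ are independent, the coefficients expressing w are uniquely determined by a linear system.
Row-reducing the augmented matrix gives the unique coefficients (α₁, α₂) = (-4, 3).

w = -4b₁ + 3b₂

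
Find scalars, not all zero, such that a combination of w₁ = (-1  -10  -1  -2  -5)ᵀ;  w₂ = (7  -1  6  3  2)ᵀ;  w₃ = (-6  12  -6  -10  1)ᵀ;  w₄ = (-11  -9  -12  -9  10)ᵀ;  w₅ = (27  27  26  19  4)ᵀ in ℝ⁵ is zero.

Row-reduce the matrix with w₁, w₂, w₃, w₄, w₅ as columns; the null space gives the coefficients.
A generator of the null space is (2, -2, 0, 1, 1).

2w₁ - 2w₂ + w₄ + w₅ = 0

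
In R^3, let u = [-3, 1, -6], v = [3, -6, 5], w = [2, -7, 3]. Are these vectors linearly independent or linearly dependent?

The matrix [u|v|w] has determinant 4.
A nonzero determinant means the columns are linearly independent.

linearly independent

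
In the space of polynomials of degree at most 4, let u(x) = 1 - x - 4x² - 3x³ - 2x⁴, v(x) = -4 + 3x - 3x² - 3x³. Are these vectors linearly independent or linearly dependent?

linearly independent

Take coordinates with respect to the standard basis {1, x, …, x⁴}.
Place the vectors as rows of a 2×5 matrix and reduce to echelon form.
The reduction yields 2 nonzero rows, so the rank is 2.
Since rank = 2 (the number of vectors), the set is linearly independent.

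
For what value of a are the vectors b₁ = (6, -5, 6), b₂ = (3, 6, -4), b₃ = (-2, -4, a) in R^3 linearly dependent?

a = 8/3

The vectors are dependent exactly when the determinant of the matrix with rows b₁, b₂, b₃ vanishes.
The determinant works out to 51*a - 136.
Setting this to zero gives a = 8/3.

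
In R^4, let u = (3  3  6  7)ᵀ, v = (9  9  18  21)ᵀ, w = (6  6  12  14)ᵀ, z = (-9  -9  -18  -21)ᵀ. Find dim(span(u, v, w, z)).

Form the matrix with u, v, w, z as columns and reduce.
Exactly 1 pivot survives; hence the rank is 1.

1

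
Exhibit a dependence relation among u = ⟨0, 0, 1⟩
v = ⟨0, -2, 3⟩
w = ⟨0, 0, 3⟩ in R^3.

3u - w = 0

Solve the homogeneous system with u, v, w as columns by row-reducing the coefficient matrix.
One solution (up to scaling) is (3, 0, -1).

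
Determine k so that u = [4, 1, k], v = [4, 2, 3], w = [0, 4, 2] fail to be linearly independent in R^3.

The vectors are dependent exactly when the determinant of the matrix with rows u, v, w vanishes.
Expanding, det = 16*k - 40.
This vanishes exactly when k = 5/2.

k = 5/2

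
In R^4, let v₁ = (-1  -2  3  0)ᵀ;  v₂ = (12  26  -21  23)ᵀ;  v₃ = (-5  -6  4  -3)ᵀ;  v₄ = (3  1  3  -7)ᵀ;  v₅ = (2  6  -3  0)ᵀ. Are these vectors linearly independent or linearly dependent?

linearly dependent

There are 5 vectors in a 4-dimensional space, so they cannot be linearly independent.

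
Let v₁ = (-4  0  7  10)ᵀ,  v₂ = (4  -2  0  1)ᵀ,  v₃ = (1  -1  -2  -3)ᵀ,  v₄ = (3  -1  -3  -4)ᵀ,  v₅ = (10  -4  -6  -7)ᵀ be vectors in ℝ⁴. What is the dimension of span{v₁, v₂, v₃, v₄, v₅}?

Put the 4×5 matrix [v₁|v₂|v₃|v₄|v₅] into echelon form.
Reduction leaves 3 leading entries, giving rank 3.
(With 5 elements in a 4-dimensional space the rank is at most 4.)

dim = 3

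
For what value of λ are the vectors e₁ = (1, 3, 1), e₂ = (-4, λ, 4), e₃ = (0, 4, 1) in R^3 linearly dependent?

Dependence holds iff the 3×3 matrix [e₁ e₂ e₃] is singular.
Expanding, det = λ - 20.
Setting this to zero gives λ = 20.

λ = 20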